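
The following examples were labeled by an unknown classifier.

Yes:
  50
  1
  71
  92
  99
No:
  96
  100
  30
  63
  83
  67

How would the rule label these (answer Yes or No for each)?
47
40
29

No, No, Yes

The simplest hypothesis consistent with all the labels is: ≡ 1 (mod 7).
47 — 47 mod 7 = 5, hence No. 40 — 40 mod 7 = 5, hence No. 29 — 29 mod 7 = 1, hence Yes.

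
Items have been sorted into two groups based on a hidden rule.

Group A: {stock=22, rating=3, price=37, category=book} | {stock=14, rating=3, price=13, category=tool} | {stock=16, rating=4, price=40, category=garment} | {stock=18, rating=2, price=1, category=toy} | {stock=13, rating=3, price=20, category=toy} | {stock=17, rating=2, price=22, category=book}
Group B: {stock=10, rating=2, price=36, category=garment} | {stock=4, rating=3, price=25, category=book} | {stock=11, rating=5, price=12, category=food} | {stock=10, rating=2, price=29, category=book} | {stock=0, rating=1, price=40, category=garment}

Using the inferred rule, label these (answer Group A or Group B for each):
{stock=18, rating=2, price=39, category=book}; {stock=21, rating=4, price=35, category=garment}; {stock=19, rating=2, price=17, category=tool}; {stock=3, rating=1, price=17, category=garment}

Group A, Group A, Group A, Group B

One predicate separates the groups cleanly: stock ≥ 13.
{stock=18, rating=2, price=39, category=book} — stock = 18, hence Group A.
{stock=21, rating=4, price=35, category=garment} — stock = 21, hence Group A.
{stock=19, rating=2, price=17, category=tool} — stock = 19, hence Group A.
{stock=3, rating=1, price=17, category=garment} — stock = 3, hence Group B.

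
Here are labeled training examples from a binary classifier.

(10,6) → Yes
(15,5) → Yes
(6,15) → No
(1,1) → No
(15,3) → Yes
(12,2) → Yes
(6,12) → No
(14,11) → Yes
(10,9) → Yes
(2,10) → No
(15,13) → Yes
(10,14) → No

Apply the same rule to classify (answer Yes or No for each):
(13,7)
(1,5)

Looking at the examples, the only property every 'Yes' case has and every 'No' case lacks is: first > second.
(13,7): 13 > 7 — qualifies, so Yes.
(1,5): 1 < 5 — does not satisfy this, so No.

Yes, No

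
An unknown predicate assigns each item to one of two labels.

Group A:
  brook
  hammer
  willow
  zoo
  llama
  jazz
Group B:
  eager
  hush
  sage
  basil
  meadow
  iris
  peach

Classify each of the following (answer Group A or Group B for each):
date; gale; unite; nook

Group B, Group B, Group B, Group A

One predicate separates the groups cleanly: has a double letter.
date: no doubled letter — does not satisfy this, so Group B. gale: no doubled letter — does not satisfy this, so Group B. unite: no doubled letter — does not satisfy this, so Group B. nook: 'oo' doubled — matches, so Group A.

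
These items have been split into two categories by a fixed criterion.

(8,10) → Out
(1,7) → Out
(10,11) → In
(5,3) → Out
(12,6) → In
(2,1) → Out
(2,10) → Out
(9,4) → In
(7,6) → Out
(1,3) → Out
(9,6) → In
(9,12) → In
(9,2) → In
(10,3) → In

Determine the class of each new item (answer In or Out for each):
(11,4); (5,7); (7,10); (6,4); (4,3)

In, Out, Out, Out, Out

'In' ⟺ first ≥ 9.
(11,4): In (first 11).
(5,7): Out (first 5).
(7,10): Out (first 7).
(6,4): Out (first 6).
(4,3): Out (first 4).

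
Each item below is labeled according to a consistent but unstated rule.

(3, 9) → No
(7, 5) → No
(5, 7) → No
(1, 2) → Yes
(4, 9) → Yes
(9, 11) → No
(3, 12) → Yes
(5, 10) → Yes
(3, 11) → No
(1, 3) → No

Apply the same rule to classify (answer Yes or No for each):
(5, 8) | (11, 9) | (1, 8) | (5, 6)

'Yes' ⟺ sum is odd.
(5, 8) — 5+8 = 13, hence Yes.
(11, 9) — 11+9 = 20, hence No.
(1, 8) — 1+8 = 9, hence Yes.
(5, 6) — 5+6 = 11, hence Yes.

Yes, No, Yes, Yes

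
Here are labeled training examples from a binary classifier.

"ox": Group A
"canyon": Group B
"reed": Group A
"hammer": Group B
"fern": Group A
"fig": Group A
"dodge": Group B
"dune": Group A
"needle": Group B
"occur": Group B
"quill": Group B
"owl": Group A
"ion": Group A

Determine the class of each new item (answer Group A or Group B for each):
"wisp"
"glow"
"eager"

Group A, Group A, Group B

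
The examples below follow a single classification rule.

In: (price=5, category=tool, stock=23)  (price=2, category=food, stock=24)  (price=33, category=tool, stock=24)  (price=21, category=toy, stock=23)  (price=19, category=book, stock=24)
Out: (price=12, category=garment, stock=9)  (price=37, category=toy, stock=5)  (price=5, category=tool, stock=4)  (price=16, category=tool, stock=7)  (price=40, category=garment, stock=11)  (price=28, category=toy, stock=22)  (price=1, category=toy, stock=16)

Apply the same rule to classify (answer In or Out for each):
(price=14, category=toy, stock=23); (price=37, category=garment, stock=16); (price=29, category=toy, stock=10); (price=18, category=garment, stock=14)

In, Out, Out, Out

Every 'In' example satisfies: stock ≥ 23. None of the 'Out' examples do.
(price=14, category=toy, stock=23): In (stock = 23). (price=37, category=garment, stock=16): Out (stock = 16). (price=29, category=toy, stock=10): Out (stock = 10). (price=18, category=garment, stock=14): Out (stock = 14).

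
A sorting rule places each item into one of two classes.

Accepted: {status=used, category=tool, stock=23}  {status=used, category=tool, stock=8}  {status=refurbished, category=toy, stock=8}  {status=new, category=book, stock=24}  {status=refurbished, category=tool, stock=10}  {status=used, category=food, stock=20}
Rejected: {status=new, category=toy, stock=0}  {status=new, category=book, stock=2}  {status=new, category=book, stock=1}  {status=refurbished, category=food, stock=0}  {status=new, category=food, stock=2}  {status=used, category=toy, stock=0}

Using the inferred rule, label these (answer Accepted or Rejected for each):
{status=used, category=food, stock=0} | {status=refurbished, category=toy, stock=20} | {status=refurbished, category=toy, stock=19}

The classifier is using: stock ≥ 8.
Rejected: {status=used, category=food, stock=0}, since stock = 0. Accepted: {status=refurbished, category=toy, stock=20}, since stock = 20. Accepted: {status=refurbished, category=toy, stock=19}, since stock = 19.

Rejected, Accepted, Accepted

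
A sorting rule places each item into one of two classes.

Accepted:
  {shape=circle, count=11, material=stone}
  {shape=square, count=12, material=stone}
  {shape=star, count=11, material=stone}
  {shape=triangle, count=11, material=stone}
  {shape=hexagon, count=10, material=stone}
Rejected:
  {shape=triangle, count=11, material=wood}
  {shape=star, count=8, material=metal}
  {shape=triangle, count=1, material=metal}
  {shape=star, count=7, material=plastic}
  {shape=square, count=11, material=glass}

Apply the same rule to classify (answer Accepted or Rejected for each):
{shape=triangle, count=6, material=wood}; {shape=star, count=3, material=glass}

All 'Accepted' examples share one property — material is stone — and every 'Rejected' example lacks it.

Rejected, Rejected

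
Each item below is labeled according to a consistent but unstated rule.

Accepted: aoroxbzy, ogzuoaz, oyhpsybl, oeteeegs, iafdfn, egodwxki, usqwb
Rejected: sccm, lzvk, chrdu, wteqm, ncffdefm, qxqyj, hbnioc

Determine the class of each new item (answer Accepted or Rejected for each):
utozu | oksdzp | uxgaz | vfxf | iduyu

Looking at the examples, the only property every 'Accepted' case has and every 'Rejected' case lacks is: starts with a vowel.
Accepted: utozu, since starts with 'u'. Accepted: oksdzp, since starts with 'o'. Accepted: uxgaz, since starts with 'u'. Rejected: vfxf, since starts with 'v'. Accepted: iduyu, since starts with 'i'.

Accepted, Accepted, Accepted, Rejected, Accepted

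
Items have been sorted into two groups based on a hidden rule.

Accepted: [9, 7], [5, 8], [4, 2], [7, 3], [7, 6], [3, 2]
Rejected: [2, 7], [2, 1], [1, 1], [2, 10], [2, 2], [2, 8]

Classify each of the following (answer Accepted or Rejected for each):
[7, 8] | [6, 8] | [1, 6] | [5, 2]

Accepted, Accepted, Rejected, Accepted

Every 'Accepted' example satisfies: first ≥ 3. None of the 'Rejected' examples do.
Accepted: [7, 8], since first 7.
Accepted: [6, 8], since first 6.
Rejected: [1, 6], since first 1.
Accepted: [5, 2], since first 5.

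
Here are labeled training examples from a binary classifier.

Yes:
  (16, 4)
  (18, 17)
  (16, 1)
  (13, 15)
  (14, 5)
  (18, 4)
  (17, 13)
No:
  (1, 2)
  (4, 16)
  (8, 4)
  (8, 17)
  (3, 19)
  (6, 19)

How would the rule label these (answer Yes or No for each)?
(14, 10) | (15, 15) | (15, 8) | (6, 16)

Yes, Yes, Yes, No

Every 'Yes' example satisfies: first ≥ 13. None of the 'No' examples do.
(14, 10) — first 14, hence Yes.
(15, 15) — first 15, hence Yes.
(15, 8) — first 15, hence Yes.
(6, 16) — first 6, hence No.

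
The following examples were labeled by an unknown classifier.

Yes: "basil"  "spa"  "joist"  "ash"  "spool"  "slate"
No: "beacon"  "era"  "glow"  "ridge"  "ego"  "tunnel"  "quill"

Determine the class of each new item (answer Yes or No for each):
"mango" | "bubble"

All 'Yes' examples share one property — contains 's' — and every 'No' example lacks it.
"mango": No (no 's').
"bubble": No (no 's').

No, No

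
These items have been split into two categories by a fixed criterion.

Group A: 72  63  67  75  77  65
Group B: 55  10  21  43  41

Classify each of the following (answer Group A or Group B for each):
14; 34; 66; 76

The classifier is using: at least 63.
14 — 14 < 63, hence Group B. 34 — 34 < 63, hence Group B. 66 — 66 ≥ 63, hence Group A. 76 — 76 ≥ 63, hence Group A.

Group B, Group B, Group A, Group A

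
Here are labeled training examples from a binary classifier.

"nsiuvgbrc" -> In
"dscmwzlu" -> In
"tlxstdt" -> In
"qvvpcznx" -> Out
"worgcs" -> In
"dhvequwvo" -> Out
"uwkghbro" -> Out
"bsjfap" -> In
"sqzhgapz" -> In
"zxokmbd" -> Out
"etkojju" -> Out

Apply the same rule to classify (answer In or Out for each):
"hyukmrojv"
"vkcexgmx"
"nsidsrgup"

Out, Out, In

Every 'In' example satisfies: contains 's'. None of the 'Out' examples do.
"hyukmrojv": no 's' — fails the rule, so Out. "vkcexgmx": no 's' — fails the rule, so Out. "nsidsrgup": has 's' — satisfies this, so In.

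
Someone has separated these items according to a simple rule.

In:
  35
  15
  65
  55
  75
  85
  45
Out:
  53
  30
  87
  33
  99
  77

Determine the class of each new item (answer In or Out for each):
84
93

Comparing the two groups points to one rule — ends in digit 5.
84 — last digit 4, hence Out. 93 — last digit 3, hence Out.

Out, Out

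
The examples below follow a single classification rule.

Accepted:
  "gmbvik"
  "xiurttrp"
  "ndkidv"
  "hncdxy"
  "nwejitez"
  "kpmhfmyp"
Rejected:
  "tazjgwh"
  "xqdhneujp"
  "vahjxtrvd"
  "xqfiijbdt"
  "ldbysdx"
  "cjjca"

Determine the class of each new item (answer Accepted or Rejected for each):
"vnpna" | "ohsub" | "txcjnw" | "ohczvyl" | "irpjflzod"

Rejected, Rejected, Accepted, Rejected, Rejected

The rule appears to be: even length.
"vnpna": length 5, fails this test → Rejected. "ohsub": length 5, fails this test → Rejected. "txcjnw": length 6, passes → Accepted. "ohczvyl": length 7, fails this test → Rejected. "irpjflzod": length 9, fails this test → Rejected.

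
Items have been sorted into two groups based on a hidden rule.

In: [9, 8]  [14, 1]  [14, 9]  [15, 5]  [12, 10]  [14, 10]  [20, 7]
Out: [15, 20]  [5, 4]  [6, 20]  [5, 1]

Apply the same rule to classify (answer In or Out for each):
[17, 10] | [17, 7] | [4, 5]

The classifier is using: first > second AND sum ≥ 15.
[17, 10] — 17 > 10, 17+10 = 27, hence In.
[17, 7] — 17 > 7, 17+7 = 24, hence In.
[4, 5] — 4 < 5, 4+5 = 9, hence Out.

In, In, Out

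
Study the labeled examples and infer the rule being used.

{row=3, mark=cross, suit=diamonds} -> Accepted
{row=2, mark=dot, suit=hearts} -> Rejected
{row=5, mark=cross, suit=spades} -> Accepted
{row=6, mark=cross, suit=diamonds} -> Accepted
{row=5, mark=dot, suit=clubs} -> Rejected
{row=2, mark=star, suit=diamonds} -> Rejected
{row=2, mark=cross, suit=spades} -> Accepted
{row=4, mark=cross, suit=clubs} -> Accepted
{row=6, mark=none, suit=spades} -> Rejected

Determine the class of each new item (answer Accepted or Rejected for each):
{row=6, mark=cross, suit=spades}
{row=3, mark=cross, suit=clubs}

The rule appears to be: mark is cross.
Accepted: {row=6, mark=cross, suit=spades}, since mark is cross. Accepted: {row=3, mark=cross, suit=clubs}, since mark is cross.

Accepted, Accepted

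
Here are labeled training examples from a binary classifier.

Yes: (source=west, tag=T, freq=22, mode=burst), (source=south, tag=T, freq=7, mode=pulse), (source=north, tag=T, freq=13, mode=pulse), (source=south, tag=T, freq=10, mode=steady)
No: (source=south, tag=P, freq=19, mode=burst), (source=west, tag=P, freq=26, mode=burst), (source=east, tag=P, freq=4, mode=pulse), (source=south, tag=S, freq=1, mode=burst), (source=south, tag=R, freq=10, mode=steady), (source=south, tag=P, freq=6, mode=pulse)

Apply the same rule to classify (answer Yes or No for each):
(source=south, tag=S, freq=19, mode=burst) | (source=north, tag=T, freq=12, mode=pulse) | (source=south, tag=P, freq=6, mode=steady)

No, Yes, No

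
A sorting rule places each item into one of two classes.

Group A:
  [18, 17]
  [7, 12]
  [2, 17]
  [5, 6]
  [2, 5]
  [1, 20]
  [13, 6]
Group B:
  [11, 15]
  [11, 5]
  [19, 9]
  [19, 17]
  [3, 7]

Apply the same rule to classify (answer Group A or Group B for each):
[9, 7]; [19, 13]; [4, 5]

The simplest hypothesis consistent with all the labels is: sum is odd.
[9, 7]: Group B (9+7 = 16). [19, 13]: Group B (19+13 = 32). [4, 5]: Group A (4+5 = 9).

Group B, Group B, Group A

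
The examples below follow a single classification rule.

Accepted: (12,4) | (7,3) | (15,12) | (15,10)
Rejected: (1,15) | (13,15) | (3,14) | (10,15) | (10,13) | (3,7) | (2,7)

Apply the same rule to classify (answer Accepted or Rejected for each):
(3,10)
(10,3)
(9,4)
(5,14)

One predicate separates the groups cleanly: first > second.
(3,10) → 3 < 10 → Rejected. (10,3) → 10 > 3 → Accepted. (9,4) → 9 > 4 → Accepted. (5,14) → 5 < 14 → Rejected.

Rejected, Accepted, Accepted, Rejected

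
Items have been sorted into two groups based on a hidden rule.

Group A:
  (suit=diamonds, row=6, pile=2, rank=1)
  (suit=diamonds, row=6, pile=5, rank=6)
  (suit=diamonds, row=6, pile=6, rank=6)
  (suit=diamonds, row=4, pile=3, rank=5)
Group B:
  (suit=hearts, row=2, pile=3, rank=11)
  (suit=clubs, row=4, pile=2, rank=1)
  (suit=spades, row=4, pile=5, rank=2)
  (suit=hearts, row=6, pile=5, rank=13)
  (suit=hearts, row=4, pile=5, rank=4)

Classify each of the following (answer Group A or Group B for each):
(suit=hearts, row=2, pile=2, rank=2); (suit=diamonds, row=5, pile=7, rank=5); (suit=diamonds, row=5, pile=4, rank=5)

Group B, Group A, Group A

Every 'Group A' example satisfies: suit is diamonds. None of the 'Group B' examples do.
(suit=hearts, row=2, pile=2, rank=2): suit is hearts, lacks this property → Group B.
(suit=diamonds, row=5, pile=7, rank=5): suit is diamonds, meets the rule → Group A.
(suit=diamonds, row=5, pile=4, rank=5): suit is diamonds, meets the rule → Group A.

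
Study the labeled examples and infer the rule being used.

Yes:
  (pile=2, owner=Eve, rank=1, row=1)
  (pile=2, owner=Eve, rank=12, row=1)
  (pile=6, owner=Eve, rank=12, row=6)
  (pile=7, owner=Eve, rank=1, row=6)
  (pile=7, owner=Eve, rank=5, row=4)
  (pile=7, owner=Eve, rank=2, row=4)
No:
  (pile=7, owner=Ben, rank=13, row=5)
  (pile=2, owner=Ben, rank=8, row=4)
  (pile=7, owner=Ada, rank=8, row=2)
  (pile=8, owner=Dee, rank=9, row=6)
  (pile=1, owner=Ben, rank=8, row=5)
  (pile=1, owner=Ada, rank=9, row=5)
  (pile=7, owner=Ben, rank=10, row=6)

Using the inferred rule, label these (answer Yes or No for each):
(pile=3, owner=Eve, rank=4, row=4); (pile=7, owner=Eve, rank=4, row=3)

Yes, Yes

Checking candidate rules against both groups, what survives is: owner is Eve.
(pile=3, owner=Eve, rank=4, row=4) — owner is Eve, hence Yes. (pile=7, owner=Eve, rank=4, row=3) — owner is Eve, hence Yes.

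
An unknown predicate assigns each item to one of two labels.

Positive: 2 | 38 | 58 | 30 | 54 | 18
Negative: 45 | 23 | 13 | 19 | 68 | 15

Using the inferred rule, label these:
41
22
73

Negative, Positive, Negative

One predicate separates the groups cleanly: ≡ 2 (mod 4).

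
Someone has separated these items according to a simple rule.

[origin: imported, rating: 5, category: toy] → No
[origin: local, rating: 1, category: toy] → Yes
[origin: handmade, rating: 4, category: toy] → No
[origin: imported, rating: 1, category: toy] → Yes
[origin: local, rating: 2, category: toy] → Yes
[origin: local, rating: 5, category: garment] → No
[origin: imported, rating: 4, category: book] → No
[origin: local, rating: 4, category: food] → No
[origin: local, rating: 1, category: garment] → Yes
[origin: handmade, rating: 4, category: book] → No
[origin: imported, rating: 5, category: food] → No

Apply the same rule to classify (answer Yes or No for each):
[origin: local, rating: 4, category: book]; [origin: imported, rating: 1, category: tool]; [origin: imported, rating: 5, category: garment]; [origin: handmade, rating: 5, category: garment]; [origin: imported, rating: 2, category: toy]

No, Yes, No, No, Yes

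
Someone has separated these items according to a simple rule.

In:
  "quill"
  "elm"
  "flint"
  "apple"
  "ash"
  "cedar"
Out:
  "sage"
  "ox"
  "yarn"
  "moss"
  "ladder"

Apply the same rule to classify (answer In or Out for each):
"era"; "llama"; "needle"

The simplest hypothesis consistent with all the labels is: odd length.
"era" → length 3 → In.
"llama" → length 5 → In.
"needle" → length 6 → Out.

In, In, Out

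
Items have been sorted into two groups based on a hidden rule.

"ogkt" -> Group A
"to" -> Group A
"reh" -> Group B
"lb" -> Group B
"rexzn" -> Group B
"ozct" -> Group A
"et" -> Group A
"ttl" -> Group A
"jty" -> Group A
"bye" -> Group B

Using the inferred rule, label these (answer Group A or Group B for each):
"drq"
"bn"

Group B, Group B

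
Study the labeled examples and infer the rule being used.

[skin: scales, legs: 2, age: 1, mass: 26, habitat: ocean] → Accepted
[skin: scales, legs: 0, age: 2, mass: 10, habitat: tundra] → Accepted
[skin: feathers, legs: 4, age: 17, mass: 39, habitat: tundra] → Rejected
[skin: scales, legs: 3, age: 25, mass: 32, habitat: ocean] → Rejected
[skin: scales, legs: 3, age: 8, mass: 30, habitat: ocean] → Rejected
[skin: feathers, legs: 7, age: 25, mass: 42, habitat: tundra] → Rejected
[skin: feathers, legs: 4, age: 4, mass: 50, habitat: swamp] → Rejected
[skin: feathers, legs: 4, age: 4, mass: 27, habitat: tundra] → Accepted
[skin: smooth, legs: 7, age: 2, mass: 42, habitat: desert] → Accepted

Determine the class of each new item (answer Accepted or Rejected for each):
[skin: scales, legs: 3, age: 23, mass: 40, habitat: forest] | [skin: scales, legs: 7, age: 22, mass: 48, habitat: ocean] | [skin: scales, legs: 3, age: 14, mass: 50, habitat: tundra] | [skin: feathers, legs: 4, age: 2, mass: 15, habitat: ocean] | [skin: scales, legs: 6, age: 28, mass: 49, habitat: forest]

'Accepted' ⟺ mass ≤ 42 AND age ≤ 4.
[skin: scales, legs: 3, age: 23, mass: 40, habitat: forest]: mass = 40, age = 23 — does not satisfy this, so Rejected. [skin: scales, legs: 7, age: 22, mass: 48, habitat: ocean]: mass = 48, age = 22 — does not satisfy this, so Rejected. [skin: scales, legs: 3, age: 14, mass: 50, habitat: tundra]: mass = 50, age = 14 — does not satisfy this, so Rejected. [skin: feathers, legs: 4, age: 2, mass: 15, habitat: ocean]: mass = 15, age = 2 — passes, so Accepted. [skin: scales, legs: 6, age: 28, mass: 49, habitat: forest]: mass = 49, age = 28 — does not satisfy this, so Rejected.

Rejected, Rejected, Rejected, Accepted, Rejected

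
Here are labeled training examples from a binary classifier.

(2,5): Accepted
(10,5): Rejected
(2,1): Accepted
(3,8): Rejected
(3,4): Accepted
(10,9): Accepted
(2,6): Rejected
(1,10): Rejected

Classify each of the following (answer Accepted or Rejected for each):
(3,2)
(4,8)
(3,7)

'Accepted' ⟺ |first − second| ≤ 3.

Accepted, Rejected, Rejected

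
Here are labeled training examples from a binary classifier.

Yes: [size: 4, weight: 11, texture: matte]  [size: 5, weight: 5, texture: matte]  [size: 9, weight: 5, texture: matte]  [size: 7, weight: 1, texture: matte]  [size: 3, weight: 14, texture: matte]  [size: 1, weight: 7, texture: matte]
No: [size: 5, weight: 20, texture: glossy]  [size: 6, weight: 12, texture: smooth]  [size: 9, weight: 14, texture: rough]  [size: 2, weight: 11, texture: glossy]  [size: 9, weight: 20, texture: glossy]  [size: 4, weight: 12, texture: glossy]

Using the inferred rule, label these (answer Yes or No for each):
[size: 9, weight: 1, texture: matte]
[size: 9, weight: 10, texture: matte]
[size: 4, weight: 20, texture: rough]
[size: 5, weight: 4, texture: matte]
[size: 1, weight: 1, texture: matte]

Checking candidate rules against both groups, what survives is: texture is matte.
[size: 9, weight: 1, texture: matte]: texture is matte, passes → Yes. [size: 9, weight: 10, texture: matte]: texture is matte, passes → Yes. [size: 4, weight: 20, texture: rough]: texture is rough, does not pass → No. [size: 5, weight: 4, texture: matte]: texture is matte, passes → Yes. [size: 1, weight: 1, texture: matte]: texture is matte, passes → Yes.

Yes, Yes, No, Yes, Yes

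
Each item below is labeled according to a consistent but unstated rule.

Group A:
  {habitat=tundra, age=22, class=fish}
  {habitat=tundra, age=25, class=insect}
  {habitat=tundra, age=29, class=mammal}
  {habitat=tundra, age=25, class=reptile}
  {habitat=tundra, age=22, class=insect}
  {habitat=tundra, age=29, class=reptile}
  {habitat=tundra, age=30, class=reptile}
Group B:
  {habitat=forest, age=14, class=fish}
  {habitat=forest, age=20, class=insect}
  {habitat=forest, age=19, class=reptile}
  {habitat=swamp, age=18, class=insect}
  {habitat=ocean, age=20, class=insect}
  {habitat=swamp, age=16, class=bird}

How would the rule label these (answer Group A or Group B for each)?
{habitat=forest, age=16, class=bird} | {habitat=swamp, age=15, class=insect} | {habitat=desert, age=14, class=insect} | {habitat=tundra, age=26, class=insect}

'Group A' ⟺ habitat is tundra.
{habitat=forest, age=16, class=bird} — habitat is forest, hence Group B. {habitat=swamp, age=15, class=insect} — habitat is swamp, hence Group B. {habitat=desert, age=14, class=insect} — habitat is desert, hence Group B. {habitat=tundra, age=26, class=insect} — habitat is tundra, hence Group A.

Group B, Group B, Group B, Group A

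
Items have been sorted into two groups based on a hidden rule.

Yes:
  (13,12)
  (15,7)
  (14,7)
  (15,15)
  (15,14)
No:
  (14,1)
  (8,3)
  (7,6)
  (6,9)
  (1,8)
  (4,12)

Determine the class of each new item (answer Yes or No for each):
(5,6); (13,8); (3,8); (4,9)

No, Yes, No, No

One predicate separates the groups cleanly: sum ≥ 21.
(5,6): No (5+6 = 11). (13,8): Yes (13+8 = 21). (3,8): No (3+8 = 11). (4,9): No (4+9 = 13).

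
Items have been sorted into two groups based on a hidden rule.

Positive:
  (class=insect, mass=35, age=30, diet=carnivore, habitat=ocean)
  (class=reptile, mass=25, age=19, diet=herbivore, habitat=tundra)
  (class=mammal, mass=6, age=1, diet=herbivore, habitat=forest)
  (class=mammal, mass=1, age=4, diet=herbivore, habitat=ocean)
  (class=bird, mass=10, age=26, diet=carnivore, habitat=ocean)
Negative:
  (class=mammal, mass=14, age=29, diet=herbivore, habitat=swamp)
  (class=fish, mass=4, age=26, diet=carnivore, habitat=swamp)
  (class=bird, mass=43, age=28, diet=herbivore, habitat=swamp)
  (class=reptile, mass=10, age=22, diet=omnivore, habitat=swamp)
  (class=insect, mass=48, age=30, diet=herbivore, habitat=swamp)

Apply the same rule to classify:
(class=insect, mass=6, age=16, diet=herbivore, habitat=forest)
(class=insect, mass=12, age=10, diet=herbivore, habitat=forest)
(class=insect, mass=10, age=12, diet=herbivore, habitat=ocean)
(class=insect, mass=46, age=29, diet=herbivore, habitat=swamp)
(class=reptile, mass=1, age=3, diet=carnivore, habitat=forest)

Rule: habitat is not swamp. This holds for each 'Positive' example and fails for each 'Negative' one.

Positive, Positive, Positive, Negative, Positive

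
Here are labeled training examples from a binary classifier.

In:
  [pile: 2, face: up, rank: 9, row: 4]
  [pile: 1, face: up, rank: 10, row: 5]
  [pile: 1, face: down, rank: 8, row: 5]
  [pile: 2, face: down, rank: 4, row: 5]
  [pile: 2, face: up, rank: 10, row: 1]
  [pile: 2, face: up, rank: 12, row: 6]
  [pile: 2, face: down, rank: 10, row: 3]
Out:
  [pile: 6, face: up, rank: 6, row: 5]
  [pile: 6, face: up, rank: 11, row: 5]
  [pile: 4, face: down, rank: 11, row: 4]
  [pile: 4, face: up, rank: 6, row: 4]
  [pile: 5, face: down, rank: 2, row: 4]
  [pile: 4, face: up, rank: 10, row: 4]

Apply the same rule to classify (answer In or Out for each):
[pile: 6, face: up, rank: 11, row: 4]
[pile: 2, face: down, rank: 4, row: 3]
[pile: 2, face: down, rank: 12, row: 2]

The pattern is that an item is 'In' exactly when: pile ≤ 2.
[pile: 6, face: up, rank: 11, row: 4]: Out (pile = 6). [pile: 2, face: down, rank: 4, row: 3]: In (pile = 2). [pile: 2, face: down, rank: 12, row: 2]: In (pile = 2).

Out, In, In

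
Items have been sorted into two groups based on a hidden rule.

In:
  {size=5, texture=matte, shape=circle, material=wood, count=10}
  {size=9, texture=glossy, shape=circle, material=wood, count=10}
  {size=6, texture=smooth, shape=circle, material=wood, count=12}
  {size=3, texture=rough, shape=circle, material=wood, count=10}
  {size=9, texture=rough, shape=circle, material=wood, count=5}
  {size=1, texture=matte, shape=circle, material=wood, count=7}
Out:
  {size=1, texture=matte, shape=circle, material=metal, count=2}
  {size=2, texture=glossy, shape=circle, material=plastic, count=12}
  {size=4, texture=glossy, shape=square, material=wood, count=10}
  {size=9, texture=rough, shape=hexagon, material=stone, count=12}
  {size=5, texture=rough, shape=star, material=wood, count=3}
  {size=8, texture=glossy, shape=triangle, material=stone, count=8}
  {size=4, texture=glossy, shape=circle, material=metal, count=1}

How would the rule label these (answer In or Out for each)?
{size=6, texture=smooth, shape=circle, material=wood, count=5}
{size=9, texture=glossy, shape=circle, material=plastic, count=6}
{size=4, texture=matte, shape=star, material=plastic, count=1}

In, Out, Out

All 'In' examples share one property — shape is circle AND material is wood — and every 'Out' example lacks it.
In: {size=6, texture=smooth, shape=circle, material=wood, count=5}, since shape is circle, material is wood.
Out: {size=9, texture=glossy, shape=circle, material=plastic, count=6}, since shape is circle, material is plastic.
Out: {size=4, texture=matte, shape=star, material=plastic, count=1}, since shape is star, material is plastic.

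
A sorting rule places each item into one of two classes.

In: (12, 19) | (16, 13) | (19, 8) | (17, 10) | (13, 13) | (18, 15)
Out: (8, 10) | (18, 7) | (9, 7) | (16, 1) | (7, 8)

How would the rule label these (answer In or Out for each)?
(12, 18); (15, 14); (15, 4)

The common property of the 'In' items is: sum ≥ 26. No 'Out' item has it.
In: (12, 18), since 12+18 = 30. In: (15, 14), since 15+14 = 29. Out: (15, 4), since 15+4 = 19.

In, In, Out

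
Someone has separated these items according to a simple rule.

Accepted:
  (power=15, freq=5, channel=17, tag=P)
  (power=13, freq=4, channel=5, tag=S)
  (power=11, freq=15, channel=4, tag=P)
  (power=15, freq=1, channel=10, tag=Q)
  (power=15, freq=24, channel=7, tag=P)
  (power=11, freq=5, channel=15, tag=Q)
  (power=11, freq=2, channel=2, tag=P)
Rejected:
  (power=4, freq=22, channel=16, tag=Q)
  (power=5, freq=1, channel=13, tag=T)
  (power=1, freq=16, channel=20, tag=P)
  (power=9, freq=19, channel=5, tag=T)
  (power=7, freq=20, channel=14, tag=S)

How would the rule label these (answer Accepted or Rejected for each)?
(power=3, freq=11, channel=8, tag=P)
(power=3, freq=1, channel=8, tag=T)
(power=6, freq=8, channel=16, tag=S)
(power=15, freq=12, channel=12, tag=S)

Rejected, Rejected, Rejected, Accepted

One predicate separates the groups cleanly: power ≥ 11.
(power=3, freq=11, channel=8, tag=P) → power = 3 → Rejected.
(power=3, freq=1, channel=8, tag=T) → power = 3 → Rejected.
(power=6, freq=8, channel=16, tag=S) → power = 6 → Rejected.
(power=15, freq=12, channel=12, tag=S) → power = 15 → Accepted.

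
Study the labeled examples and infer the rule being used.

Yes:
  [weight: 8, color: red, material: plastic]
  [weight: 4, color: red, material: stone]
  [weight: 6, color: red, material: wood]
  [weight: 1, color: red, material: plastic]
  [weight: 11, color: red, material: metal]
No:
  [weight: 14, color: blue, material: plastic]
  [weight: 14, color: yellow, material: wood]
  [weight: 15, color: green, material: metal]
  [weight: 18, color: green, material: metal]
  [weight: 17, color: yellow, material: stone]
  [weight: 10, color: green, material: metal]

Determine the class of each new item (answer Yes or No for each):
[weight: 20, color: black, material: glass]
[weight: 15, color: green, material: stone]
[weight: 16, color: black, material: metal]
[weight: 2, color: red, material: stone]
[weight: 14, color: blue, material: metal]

The distinguishing property — color is red — holds for all the 'Yes' cases and none of the 'No' cases.
No: [weight: 20, color: black, material: glass], since color is black. No: [weight: 15, color: green, material: stone], since color is green. No: [weight: 16, color: black, material: metal], since color is black. Yes: [weight: 2, color: red, material: stone], since color is red. No: [weight: 14, color: blue, material: metal], since color is blue.

No, No, No, Yes, No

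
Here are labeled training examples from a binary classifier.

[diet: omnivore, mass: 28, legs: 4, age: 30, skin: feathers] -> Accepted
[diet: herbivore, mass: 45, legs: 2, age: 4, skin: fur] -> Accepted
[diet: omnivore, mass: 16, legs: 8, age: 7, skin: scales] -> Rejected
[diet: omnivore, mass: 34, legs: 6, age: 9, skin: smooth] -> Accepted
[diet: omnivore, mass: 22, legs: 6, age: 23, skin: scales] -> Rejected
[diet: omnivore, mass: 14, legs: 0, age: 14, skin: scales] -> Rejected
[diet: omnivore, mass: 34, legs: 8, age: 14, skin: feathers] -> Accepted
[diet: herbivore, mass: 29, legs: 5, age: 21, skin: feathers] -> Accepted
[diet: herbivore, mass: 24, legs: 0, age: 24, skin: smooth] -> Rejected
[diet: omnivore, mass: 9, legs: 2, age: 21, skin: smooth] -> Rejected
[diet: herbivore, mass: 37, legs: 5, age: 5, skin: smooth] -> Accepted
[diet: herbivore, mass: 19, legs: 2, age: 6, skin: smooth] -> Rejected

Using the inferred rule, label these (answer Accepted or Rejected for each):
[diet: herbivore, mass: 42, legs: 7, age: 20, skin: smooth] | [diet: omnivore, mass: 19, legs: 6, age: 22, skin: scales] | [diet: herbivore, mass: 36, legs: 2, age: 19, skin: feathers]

Accepted, Rejected, Accepted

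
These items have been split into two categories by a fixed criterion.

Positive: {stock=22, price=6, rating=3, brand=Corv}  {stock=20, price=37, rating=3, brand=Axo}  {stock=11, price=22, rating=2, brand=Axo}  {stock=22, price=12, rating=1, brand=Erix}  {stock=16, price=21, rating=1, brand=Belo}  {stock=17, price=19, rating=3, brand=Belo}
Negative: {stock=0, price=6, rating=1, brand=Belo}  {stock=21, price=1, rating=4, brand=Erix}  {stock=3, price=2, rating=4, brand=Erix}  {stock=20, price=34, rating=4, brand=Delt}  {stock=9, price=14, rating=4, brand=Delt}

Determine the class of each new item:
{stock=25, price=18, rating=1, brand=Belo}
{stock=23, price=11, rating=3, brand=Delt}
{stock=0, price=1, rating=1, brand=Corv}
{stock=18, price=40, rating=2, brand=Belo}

'Positive' ⟺ stock ≥ 3 AND rating ≤ 3.
{stock=25, price=18, rating=1, brand=Belo}: Positive (stock = 25, rating = 1).
{stock=23, price=11, rating=3, brand=Delt}: Positive (stock = 23, rating = 3).
{stock=0, price=1, rating=1, brand=Corv}: Negative (stock = 0, rating = 1).
{stock=18, price=40, rating=2, brand=Belo}: Positive (stock = 18, rating = 2).

Positive, Positive, Negative, Positive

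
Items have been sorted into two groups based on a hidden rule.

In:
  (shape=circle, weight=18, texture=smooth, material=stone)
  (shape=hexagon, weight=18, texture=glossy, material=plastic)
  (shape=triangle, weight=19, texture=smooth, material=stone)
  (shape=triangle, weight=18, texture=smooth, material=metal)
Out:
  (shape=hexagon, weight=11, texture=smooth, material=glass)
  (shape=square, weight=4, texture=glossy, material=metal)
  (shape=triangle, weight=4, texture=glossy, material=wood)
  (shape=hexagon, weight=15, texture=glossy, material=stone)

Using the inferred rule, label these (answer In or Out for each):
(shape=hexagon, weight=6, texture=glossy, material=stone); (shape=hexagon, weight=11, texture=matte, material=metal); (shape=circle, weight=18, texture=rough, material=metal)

One predicate separates the groups cleanly: weight ≥ 18.

Out, Out, In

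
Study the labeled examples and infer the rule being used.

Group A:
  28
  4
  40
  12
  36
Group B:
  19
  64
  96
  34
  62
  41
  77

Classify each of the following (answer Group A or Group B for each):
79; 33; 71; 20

The pattern is that an item is 'Group A' exactly when: multiple of 4 AND at most 40.

Group B, Group B, Group B, Group A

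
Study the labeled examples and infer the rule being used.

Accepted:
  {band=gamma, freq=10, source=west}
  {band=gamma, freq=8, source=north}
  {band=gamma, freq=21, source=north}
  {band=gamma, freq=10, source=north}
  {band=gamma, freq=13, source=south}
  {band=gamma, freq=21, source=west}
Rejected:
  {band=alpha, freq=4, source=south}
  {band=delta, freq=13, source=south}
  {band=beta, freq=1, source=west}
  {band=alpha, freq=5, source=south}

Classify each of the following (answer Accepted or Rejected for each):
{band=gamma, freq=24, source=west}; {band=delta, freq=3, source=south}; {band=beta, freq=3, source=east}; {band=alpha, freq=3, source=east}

Checking candidate rules against both groups, what survives is: band is gamma.

Accepted, Rejected, Rejected, Rejected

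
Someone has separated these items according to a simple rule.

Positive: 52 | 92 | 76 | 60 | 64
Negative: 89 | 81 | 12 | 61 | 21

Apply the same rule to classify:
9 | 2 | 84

The classifier is using: even AND at least 21.
9 — 9 is odd, 9 < 21, hence Negative.
2 — 2 is even, 2 < 21, hence Negative.
84 — 84 is even, 84 ≥ 21, hence Positive.

Negative, Negative, Positive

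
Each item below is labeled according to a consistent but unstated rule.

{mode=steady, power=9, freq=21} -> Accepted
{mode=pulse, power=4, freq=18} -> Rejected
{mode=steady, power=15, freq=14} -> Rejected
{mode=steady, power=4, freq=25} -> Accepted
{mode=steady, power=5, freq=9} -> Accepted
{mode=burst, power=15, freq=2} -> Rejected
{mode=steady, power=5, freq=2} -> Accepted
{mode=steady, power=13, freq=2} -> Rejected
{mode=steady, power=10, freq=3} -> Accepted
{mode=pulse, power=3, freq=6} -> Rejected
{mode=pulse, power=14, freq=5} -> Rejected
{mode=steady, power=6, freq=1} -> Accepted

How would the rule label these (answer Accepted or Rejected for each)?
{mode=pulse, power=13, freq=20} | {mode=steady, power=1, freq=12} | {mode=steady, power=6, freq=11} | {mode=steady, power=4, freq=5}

The rule appears to be: mode is steady AND power ≤ 10.
{mode=pulse, power=13, freq=20} → mode is pulse, power = 13 → Rejected. {mode=steady, power=1, freq=12} → mode is steady, power = 1 → Accepted. {mode=steady, power=6, freq=11} → mode is steady, power = 6 → Accepted. {mode=steady, power=4, freq=5} → mode is steady, power = 4 → Accepted.

Rejected, Accepted, Accepted, Accepted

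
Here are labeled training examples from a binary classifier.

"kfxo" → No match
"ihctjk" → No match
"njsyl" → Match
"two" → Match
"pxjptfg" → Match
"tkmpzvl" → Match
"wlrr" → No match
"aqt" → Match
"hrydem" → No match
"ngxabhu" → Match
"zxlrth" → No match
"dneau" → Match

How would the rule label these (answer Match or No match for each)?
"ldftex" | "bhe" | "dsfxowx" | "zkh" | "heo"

All 'Match' examples share one property — odd length — and every 'No match' example lacks it.

No match, Match, Match, Match, Match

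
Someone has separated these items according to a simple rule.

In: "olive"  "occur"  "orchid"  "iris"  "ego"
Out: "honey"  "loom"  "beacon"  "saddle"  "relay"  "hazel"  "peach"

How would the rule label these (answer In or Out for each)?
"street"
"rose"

Out, Out

The rule appears to be: starts with a vowel.
"street": starts with 's' — does not pass, so Out.
"rose": starts with 'r' — does not pass, so Out.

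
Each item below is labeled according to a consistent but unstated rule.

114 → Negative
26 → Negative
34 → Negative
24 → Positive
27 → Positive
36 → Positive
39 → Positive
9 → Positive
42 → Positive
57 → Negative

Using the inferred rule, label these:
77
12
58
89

The pattern is that an item is 'Positive' exactly when: multiple of 3 AND at most 42.
Negative: 77, since 77 = 3·25 + 2, 77 > 42.
Positive: 12, since 12 = 3·4, 12 ≤ 42.
Negative: 58, since 58 = 3·19 + 1, 58 > 42.
Negative: 89, since 89 = 3·29 + 2, 89 > 42.

Negative, Positive, Negative, Negative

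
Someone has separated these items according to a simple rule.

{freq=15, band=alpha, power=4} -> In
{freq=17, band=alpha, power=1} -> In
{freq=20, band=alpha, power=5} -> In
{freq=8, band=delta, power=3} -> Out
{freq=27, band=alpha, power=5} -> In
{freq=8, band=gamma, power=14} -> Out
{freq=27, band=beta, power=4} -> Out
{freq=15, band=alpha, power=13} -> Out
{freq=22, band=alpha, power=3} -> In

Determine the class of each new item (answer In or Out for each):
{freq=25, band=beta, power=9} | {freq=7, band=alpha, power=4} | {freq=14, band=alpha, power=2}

Rule: band is alpha AND power ≤ 5. This holds for each 'In' example and fails for each 'Out' one.
{freq=25, band=beta, power=9} → band is beta, power = 9 → Out.
{freq=7, band=alpha, power=4} → band is alpha, power = 4 → In.
{freq=14, band=alpha, power=2} → band is alpha, power = 2 → In.

Out, In, In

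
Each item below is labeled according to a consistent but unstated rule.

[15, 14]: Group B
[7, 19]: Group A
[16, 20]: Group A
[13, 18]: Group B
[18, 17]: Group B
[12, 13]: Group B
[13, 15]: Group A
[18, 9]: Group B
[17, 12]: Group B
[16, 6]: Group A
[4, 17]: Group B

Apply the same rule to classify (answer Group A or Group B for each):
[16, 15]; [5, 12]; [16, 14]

Group B, Group B, Group A

All 'Group A' examples share one property — sum is even — and every 'Group B' example lacks it.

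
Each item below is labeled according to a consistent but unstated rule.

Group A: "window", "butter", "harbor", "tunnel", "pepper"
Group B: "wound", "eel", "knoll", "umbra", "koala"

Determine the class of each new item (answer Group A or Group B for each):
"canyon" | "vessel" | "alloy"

Group A, Group A, Group B

The common property of the 'Group A' items is: even length. No 'Group B' item has it.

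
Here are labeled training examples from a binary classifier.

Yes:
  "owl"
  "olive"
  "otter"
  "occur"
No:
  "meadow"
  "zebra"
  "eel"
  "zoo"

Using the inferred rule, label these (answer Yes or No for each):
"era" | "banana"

The rule appears to be: starts with 'o'.
"era" → starts with 'e' → No. "banana" → starts with 'b' → No.

No, No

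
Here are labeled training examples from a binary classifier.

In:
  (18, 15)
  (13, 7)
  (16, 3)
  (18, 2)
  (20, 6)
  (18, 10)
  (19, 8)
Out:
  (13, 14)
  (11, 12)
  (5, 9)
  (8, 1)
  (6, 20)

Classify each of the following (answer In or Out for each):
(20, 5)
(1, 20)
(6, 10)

A rule that fits every label: first > second AND sum ≥ 14 — true of each 'In' example, false of each 'Out' one.
(20, 5): 20 > 5, 20+5 = 25, fits → In.
(1, 20): 1 < 20, 1+20 = 21, does not satisfy this → Out.
(6, 10): 6 < 10, 6+10 = 16, does not satisfy this → Out.

In, Out, Out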